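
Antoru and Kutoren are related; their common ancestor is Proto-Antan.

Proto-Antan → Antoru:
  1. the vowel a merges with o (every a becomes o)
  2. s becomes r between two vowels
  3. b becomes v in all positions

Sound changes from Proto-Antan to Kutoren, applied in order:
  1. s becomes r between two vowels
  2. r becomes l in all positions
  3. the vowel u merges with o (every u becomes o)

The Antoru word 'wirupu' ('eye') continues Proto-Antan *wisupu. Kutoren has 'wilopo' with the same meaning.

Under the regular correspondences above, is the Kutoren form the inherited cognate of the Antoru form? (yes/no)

yes

Derive the expected Kutoren reflex of *wisupu:
Kutoren: start from *wisupu.
  rule 1 (rhotacism): wisupu → wirupu
  rule 2 (unconditioned shift): wirupu → wilupu
  rule 3 (vowel merger): wilupu → wilopo
  ⇒ Kutoren wilopo
Kutoren 'wilopo' matches the regular reflex exactly, so the pair is cognate.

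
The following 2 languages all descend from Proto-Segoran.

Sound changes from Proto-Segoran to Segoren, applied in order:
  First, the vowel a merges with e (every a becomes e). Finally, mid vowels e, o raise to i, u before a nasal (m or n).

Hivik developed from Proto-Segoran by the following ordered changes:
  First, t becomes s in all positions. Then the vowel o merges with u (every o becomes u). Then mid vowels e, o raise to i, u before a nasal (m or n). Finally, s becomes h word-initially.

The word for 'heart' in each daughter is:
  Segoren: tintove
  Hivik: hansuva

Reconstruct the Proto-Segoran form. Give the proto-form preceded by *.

*tantova

Position 7: Segoren has e, Hivik has a. Hivik preserves a here (none of its changes turn any other segment into a), so the proto-segment is *a.
Position 4: Segoren has t, Hivik has s. Segoren preserves t here (none of its changes turn any other segment into t), so the proto-segment is *t.
Continuing position by position gives *tantova; check it forward:
Segoren: *tantova > tentove > tintove  (by vowel merger, pre-nasal raising)
Hivik: *tantova > sansova > sansuva > hansuva  (by unconditioned shift, vowel merger, debuccalisation)
*tantova is the unique common source.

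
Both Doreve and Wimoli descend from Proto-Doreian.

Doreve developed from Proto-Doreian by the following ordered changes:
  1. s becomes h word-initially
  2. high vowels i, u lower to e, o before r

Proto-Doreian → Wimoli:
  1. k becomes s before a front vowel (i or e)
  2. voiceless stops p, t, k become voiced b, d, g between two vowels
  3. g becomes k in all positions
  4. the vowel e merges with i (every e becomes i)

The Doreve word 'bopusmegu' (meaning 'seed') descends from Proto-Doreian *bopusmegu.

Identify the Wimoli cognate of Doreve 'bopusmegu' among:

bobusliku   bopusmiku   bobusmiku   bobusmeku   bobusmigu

bobusmiku

Wimoli: start from *bopusmegu.
  rule 1: no change — bopusmegu
  rule 2 (intervocalic voicing): bopusmegu → bobusmegu
  rule 3 (unconditioned shift): bobusmegu → bobusmeku
  rule 4 (vowel merger): bobusmeku → bobusmiku
  ⇒ Wimoli bobusmiku
Among the options, 'bobusmiku' alone shows every Wimoli change applied in order.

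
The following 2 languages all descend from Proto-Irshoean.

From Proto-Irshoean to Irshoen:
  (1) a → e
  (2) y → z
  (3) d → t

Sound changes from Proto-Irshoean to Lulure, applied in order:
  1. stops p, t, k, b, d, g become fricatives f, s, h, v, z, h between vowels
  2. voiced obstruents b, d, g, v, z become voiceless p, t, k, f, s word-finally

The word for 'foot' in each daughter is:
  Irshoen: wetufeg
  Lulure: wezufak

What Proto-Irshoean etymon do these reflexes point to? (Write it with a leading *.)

*wedufag

Position 3: Irshoen has t, Lulure has z. Taking the neighbouring segments as reconstructed: Irshoen t could go back to *t or *d; Lulure z could go back to *d or *z — the one source consistent with every daughter is *d.
Position 6: Irshoen has e, Lulure has a. Lulure preserves a here (none of its changes turn any other segment into a), so the proto-segment is *a.
This points to *wedufag. Verify forward in each daughter:
Irshoen: *wedufag > wedufeg > wetufeg  (by vowel merger, unconditioned shift)
Lulure: *wedufag > wezufag > wezufak  (by intervocalic lenition, final devoicing)
Only *wedufag yields all of Irshoen wetufeg, Lulure wezufak.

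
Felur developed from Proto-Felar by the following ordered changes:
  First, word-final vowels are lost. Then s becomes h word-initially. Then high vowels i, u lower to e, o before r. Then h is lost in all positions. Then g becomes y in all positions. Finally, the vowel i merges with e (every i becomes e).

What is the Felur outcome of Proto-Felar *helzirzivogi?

elzerzevoy

Felur: *helzirzivogi
  helzirzivogi → helzirzivog   [apocope]
  helzirzivog (rule 2 does not apply)
  helzirzivog → helzerzivog   [pre-rhotic lowering]
  helzerzivog → elzerzivog   [h-loss]
  elzerzivog → elzerzivoy   [unconditioned shift]
  elzerzivoy → elzerzevoy   [vowel merger]
  giving Felur elzerzevoy.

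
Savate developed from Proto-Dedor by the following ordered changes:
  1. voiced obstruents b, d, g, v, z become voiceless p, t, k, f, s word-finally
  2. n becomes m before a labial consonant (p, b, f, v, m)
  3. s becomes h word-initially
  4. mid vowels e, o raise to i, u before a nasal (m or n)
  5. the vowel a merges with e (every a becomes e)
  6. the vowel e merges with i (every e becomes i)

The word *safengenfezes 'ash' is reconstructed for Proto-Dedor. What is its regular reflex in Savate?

hifingimfizis

Savate: start from *safengenfezes.
  rule 1: no change — safengenfezes
  rule 2 (nasal place assimilation): safengenfezes → safengemfezes
  rule 3 (debuccalisation): safengemfezes → hafengemfezes
  rule 4 (pre-nasal raising): hafengemfezes → hafingimfezes
  rule 5 (vowel merger): hafingimfezes → hefingimfezes
  rule 6 (vowel merger): hefingimfezes → hifingimfizis
  ⇒ Savate hifingimfizis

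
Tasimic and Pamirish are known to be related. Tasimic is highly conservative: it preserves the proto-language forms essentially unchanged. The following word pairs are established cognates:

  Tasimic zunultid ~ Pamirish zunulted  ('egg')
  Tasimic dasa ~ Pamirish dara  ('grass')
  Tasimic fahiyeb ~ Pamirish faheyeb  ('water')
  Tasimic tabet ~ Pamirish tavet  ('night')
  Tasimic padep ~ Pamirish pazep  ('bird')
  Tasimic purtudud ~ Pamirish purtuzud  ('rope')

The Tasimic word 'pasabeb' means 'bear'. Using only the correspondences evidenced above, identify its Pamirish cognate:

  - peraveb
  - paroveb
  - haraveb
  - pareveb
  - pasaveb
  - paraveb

paraveb

dasa ~ dara — Tasimic s corresponds to Pamirish r between vowels (before a back vowel).
tabet ~ tavet — Tasimic b corresponds to Pamirish v between vowels (before a front vowel).
Applying these to Tasimic 'pasabeb':
  pasabeb → parabeb   (s→r between vowels (before a back vowel))
  parabeb → paraveb   (b→v between vowels (before a front vowel))
So the Pamirish cognate is 'paraveb'.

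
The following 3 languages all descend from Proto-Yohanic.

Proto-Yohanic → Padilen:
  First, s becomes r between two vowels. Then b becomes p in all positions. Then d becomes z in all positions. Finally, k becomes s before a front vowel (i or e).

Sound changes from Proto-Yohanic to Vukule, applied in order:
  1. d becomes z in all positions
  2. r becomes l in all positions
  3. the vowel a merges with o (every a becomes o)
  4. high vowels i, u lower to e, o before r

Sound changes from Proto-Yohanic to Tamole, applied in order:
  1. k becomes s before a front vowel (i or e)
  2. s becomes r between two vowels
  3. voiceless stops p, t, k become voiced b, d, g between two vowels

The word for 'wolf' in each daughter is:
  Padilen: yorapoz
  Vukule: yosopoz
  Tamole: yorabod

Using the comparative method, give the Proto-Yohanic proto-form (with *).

Position 3: Padilen has r, Vukule has s, Tamole has r. Vukule preserves s here (none of its changes turn any other segment into s), so the proto-segment is *s.
Position 4: Padilen has a, Vukule has o, Tamole has a. Padilen preserves a here (none of its changes turn any other segment into a), so the proto-segment is *a.
Verify the candidate proto-form against each daughter:
Padilen: *yosapod > yorapod > yorapoz  (by rhotacism, unconditioned shift)
Vukule: *yosapod > yosapoz > yosopoz  (by unconditioned shift, vowel merger)
Tamole: *yosapod
  yosapod (rule 1 does not apply)
  yosapod → yorapod   [rhotacism]
  yorapod → yorabod   [intervocalic voicing]
  giving Tamole yorabod.
*yosapod is the unique common source.

*yosapod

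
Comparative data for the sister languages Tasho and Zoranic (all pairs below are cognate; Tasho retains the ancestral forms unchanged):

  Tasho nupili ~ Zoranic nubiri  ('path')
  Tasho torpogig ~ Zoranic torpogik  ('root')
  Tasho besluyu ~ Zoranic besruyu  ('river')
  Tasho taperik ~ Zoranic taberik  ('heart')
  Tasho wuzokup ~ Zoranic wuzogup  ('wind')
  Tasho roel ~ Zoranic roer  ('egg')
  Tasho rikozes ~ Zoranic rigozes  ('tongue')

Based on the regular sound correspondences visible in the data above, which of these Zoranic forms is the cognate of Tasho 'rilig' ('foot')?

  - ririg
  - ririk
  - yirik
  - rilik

nupili ~ nubiri — Tasho l corresponds to Zoranic r between vowels (before a front vowel).
torpogig ~ torpogik — Tasho g corresponds to Zoranic k word-finally.
Applying these to Tasho 'rilig':
  rilig → ririg   (l→r between vowels (before a front vowel))
  ririg → ririk   (g→k word-finally)
So the Zoranic cognate is 'ririk'.

ririk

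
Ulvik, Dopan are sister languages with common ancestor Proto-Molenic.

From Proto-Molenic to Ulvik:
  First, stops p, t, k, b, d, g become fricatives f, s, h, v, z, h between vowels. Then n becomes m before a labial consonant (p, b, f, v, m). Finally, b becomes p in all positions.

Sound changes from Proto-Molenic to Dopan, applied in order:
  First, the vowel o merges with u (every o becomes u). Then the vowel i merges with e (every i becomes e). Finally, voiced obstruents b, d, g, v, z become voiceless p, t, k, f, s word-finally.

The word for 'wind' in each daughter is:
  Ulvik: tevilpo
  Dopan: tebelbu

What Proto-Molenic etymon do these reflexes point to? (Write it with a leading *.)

*tebilbo

Position 6: Ulvik has p, Dopan has b. Dopan preserves b here (none of its changes turn any other segment into b), so the proto-segment is *b.
Position 3: Ulvik has v, Dopan has b. Dopan preserves b here (none of its changes turn any other segment into b), so the proto-segment is *b.
Position 7: Ulvik has o, Dopan has u. Ulvik preserves o here (none of its changes turn any other segment into o), so the proto-segment is *o.
This points to *tebilbo. Verify forward in each daughter:
Ulvik: *tebilbo > tevilbo > tevilpo  (by intervocalic lenition, unconditioned shift)
Dopan: *tebilbo
  tebilbo → tebilbu   [vowel merger]
  tebilbu → tebelbu   [vowel merger]
  tebelbu (rule 3 does not apply)
  giving Dopan tebelbu.
*tebilbo is the unique common source.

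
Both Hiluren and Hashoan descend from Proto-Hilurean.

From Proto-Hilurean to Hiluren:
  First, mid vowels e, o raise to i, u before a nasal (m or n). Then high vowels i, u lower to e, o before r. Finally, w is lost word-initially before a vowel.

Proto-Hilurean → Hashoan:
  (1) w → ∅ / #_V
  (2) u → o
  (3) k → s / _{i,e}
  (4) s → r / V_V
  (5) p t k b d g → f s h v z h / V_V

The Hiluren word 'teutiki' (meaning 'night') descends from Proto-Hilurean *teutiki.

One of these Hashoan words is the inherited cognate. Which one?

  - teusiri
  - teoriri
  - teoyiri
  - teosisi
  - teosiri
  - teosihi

Hashoan: start from *teutiki.
  rule 1: no change — teutiki
  rule 2 (vowel merger): teutiki → teotiki
  rule 3 (palatalisation): teotiki → teotisi
  rule 4 (rhotacism): teotisi → teotiri
  rule 5 (intervocalic lenition): teotiri → teosiri
  ⇒ Hashoan teosiri
Only 'teosiri' matches the regular Hashoan development of *teutiki.

teosiri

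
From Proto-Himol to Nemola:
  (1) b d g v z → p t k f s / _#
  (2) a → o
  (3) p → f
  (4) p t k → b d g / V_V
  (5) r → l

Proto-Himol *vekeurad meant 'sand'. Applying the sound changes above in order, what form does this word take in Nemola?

Nemola: start from *vekeurad.
  rule 1 (final devoicing): vekeurad → vekeurat
  rule 2 (vowel merger): vekeurat → vekeurot
  rule 3: no change — vekeurot
  rule 4 (intervocalic voicing): vekeurot → vegeurot
  rule 5 (unconditioned shift): vegeurot → vegeulot
  ⇒ Nemola vegeulot

vegeulot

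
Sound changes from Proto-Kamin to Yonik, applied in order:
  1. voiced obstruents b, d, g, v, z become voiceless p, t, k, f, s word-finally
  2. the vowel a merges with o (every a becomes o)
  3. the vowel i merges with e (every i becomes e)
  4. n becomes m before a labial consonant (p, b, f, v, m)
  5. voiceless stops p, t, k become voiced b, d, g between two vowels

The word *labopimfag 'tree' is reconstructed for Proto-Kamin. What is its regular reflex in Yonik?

lobobemfok

Yonik: *labopimfag > labopimfak > lobopimfok > lobopemfok > lobobemfok  (by final devoicing, vowel merger, vowel merger, intervocalic voicing)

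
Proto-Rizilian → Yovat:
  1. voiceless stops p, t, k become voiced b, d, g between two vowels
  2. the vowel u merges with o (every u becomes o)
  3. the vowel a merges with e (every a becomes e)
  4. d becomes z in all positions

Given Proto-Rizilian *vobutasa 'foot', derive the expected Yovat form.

vobozese

Yovat: start from *vobutasa.
  rule 1 (intervocalic voicing): vobutasa → vobudasa
  rule 2 (vowel merger): vobudasa → vobodasa
  rule 3 (vowel merger): vobodasa → vobodese
  rule 4 (unconditioned shift): vobodese → vobozese
  ⇒ Yovat vobozese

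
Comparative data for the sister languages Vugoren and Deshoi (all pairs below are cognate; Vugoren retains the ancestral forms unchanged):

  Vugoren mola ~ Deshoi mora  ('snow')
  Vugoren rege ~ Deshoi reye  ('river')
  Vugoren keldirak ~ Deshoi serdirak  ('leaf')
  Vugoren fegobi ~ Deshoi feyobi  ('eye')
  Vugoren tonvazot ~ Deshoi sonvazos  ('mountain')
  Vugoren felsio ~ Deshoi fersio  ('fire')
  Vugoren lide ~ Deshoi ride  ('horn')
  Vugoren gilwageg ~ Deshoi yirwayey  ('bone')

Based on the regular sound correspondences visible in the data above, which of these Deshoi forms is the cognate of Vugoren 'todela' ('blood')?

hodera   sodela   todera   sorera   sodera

sodera

tonvazot ~ sonvazos — Vugoren t corresponds to Deshoi s word-initially before a back vowel.
mola ~ mora — Vugoren l corresponds to Deshoi r between vowels (before a back vowel).
Applying these to Vugoren 'todela':
  todela → sodela   (t→s word-initially before a back vowel)
  sodela → sodera   (l→r between vowels (before a back vowel))
So the Deshoi cognate is 'sodera'.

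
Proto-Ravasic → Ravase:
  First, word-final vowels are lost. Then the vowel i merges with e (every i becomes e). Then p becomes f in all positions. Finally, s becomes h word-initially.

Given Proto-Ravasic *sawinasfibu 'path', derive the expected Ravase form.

hawenasfeb

Ravase: *sawinasfibu
  sawinasfibu → sawinasfib   [apocope]
  sawinasfib → sawenasfeb   [vowel merger]
  sawenasfeb (rule 3 does not apply)
  sawenasfeb → hawenasfeb   [debuccalisation]
  giving Ravase hawenasfeb.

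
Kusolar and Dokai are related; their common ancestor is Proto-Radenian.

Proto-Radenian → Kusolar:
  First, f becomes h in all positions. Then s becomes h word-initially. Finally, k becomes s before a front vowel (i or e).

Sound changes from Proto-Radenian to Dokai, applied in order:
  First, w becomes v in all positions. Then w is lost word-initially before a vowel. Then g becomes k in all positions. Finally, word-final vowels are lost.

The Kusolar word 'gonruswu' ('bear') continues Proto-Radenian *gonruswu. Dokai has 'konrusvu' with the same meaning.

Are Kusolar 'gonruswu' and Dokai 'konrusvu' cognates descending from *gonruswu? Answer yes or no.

no

Derive the expected Dokai reflex of *gonruswu:
Dokai: start from *gonruswu.
  rule 1 (unconditioned shift): gonruswu → gonrusvu
  rule 2: no change — gonrusvu
  rule 3 (unconditioned shift): gonrusvu → konrusvu
  rule 4 (apocope): konrusvu → konrusv
  ⇒ Dokai konrusv
The regular Dokai reflex would be 'konrusv', but the attested form is 'konrusvu'. The correspondence is irregular, so they are not cognates (the Dokai form has a different source).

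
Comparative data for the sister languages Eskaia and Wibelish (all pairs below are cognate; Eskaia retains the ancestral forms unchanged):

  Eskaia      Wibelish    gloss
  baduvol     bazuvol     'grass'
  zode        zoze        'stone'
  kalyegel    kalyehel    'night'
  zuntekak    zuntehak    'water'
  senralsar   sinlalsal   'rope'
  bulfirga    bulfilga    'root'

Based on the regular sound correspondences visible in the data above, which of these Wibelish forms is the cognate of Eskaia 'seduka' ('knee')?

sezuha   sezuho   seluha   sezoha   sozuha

sezuha

baduvol ~ bazuvol — Eskaia d corresponds to Wibelish z between vowels (before a back vowel).
zuntekak ~ zuntehak — Eskaia k corresponds to Wibelish h between vowels (before a back vowel).
Applying these to Eskaia 'seduka':
  seduka → sezuka   (d→z between vowels (before a back vowel))
  sezuka → sezuha   (k→h between vowels (before a back vowel))
So the Wibelish cognate is 'sezuha'.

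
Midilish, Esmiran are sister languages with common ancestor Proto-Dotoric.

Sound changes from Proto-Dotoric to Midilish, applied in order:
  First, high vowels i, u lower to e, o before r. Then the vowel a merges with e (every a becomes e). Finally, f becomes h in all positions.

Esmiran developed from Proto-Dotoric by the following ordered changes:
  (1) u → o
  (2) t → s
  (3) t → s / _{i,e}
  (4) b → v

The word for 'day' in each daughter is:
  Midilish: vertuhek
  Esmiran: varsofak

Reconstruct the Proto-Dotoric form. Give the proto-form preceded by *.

Position 6: Midilish has h, Esmiran has f. Esmiran preserves f here (none of its changes turn any other segment into f), so the proto-segment is *f.
Position 7: Midilish has e, Esmiran has a. Esmiran preserves a here (none of its changes turn any other segment into a), so the proto-segment is *a.
This points to *vartufak. Verify forward in each daughter:
Midilish: *vartufak > vertufek > vertuhek  (by vowel merger, unconditioned shift)
Esmiran: *vartufak > vartofak > varsofak  (by vowel merger, unconditioned shift)
*vartufak is the unique common source.

*vartufak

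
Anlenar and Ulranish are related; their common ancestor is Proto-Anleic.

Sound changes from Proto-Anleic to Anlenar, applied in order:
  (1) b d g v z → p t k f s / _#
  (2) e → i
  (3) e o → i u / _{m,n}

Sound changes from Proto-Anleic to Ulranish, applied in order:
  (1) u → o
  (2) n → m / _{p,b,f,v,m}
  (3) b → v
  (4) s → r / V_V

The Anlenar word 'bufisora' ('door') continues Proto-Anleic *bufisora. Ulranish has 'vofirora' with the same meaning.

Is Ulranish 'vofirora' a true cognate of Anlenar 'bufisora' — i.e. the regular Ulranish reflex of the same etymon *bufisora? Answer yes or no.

Derive the expected Ulranish reflex of *bufisora:
Ulranish: start from *bufisora.
  rule 1 (vowel merger): bufisora → bofisora
  rule 2: no change — bofisora
  rule 3 (unconditioned shift): bofisora → vofisora
  rule 4 (rhotacism): vofisora → vofirora
  ⇒ Ulranish vofirora
Ulranish 'vofirora' matches the regular reflex exactly, so the pair is cognate.

yes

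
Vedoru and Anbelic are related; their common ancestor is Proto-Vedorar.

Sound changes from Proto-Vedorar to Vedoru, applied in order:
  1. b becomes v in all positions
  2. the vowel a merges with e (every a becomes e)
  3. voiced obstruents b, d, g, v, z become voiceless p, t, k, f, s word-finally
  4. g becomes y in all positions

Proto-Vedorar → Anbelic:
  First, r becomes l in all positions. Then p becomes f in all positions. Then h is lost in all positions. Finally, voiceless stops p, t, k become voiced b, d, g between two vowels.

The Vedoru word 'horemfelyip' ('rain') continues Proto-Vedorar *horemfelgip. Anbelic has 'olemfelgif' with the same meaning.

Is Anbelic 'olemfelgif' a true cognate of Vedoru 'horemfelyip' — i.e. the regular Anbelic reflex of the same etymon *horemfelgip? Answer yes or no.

Derive the expected Anbelic reflex of *horemfelgip:
Anbelic: *horemfelgip
  horemfelgip → holemfelgip   [unconditioned shift]
  holemfelgip → holemfelgif   [unconditioned shift]
  holemfelgif → olemfelgif   [h-loss]
  olemfelgif (rule 4 does not apply)
  giving Anbelic olemfelgif.
Anbelic 'olemfelgif' matches the regular reflex exactly, so the pair is cognate.

yes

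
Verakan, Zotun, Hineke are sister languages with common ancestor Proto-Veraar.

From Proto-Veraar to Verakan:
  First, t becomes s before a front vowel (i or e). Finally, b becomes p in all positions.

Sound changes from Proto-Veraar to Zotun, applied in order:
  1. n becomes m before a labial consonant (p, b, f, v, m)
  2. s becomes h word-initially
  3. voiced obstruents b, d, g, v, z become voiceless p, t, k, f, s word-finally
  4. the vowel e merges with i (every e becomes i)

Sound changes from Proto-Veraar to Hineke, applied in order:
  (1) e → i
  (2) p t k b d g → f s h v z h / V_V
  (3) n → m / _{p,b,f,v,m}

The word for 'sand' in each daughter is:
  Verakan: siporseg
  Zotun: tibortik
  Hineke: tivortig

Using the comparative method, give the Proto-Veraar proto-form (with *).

Position 6: Verakan has s, Zotun has t, Hineke has t. Hineke preserves t here (none of its changes turn any other segment into t), so the proto-segment is *t.
Position 3: Verakan has p, Zotun has b, Hineke has v. Zotun preserves b here (none of its changes turn any other segment into b), so the proto-segment is *b.
Position 8: Verakan has g, Zotun has k, Hineke has g. Verakan preserves g here (none of its changes turn any other segment into g), so the proto-segment is *g.
Continuing position by position gives *tiborteg; check it forward:
Verakan: start from *tiborteg.
  rule 1 (palatalisation): tiborteg → siborseg
  rule 2 (unconditioned shift): siborseg → siporseg
  ⇒ Verakan siporseg
Zotun: *tiborteg > tibortek > tibortik  (by final devoicing, vowel merger)
Hineke: start from *tiborteg.
  rule 1 (vowel merger): tiborteg → tibortig
  rule 2 (intervocalic lenition): tibortig → tivortig
  rule 3: no change — tivortig
  ⇒ Hineke tivortig
*tiborteg is the unique common source.

*tiborteg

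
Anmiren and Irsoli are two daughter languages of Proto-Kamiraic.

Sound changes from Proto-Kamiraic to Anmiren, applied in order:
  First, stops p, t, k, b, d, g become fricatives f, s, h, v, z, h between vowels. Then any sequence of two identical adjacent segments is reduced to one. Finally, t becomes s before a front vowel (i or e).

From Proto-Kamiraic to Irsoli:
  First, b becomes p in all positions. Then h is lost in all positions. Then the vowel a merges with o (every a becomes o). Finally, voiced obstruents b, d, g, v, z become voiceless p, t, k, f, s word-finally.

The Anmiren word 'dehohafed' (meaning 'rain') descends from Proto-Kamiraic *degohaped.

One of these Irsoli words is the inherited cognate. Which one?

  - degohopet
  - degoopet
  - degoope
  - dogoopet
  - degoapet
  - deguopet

Irsoli: *degohaped
  degohaped (rule 1 does not apply)
  degohaped → degoaped   [h-loss]
  degoaped → degooped   [vowel merger]
  degooped → degoopet   [final devoicing]
  giving Irsoli degoopet.
Among the options, 'degoopet' alone shows every Irsoli change applied in order.

degoopet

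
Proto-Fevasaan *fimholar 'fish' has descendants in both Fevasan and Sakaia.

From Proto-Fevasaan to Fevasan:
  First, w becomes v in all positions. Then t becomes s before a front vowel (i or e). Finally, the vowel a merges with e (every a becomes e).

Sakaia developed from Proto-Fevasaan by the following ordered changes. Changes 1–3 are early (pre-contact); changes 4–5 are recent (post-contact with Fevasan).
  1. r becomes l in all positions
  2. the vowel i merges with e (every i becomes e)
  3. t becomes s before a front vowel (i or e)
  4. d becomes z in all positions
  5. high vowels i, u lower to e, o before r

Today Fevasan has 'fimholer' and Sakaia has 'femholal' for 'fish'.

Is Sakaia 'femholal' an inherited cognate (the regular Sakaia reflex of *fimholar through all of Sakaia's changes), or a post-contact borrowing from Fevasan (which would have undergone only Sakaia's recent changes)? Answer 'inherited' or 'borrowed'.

If inherited, *fimholar would pass through all of Sakaia's changes:
Sakaia: *fimholar > fimholal > femholal  (by unconditioned shift, vowel merger)
If borrowed from Fevasan 'fimholer' after the early changes, it would undergo only the recent ones:
  rule 4 (unconditioned shift): no change (fimholer)
  rule 5 (pre-rhotic lowering): no change (fimholer)
  ⇒ as a loan: fimholer
Sakaia 'femholal' matches the inherited outcome exactly, so it is an inherited cognate, not a loan.

inherited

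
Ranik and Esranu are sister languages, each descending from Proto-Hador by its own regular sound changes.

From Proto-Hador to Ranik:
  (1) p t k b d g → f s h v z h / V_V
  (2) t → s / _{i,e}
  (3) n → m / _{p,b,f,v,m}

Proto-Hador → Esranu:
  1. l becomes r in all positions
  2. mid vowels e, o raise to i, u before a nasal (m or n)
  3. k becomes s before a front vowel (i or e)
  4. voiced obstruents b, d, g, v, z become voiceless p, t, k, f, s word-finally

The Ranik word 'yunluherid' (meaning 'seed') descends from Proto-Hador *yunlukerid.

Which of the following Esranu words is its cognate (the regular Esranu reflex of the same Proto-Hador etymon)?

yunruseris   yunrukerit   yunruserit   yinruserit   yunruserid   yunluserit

Esranu: *yunlukerid
  yunlukerid → yunrukerid   [unconditioned shift]
  yunrukerid (rule 2 does not apply)
  yunrukerid → yunruserid   [palatalisation]
  yunruserid → yunruserit   [final devoicing]
  giving Esranu yunruserit.

yunruserit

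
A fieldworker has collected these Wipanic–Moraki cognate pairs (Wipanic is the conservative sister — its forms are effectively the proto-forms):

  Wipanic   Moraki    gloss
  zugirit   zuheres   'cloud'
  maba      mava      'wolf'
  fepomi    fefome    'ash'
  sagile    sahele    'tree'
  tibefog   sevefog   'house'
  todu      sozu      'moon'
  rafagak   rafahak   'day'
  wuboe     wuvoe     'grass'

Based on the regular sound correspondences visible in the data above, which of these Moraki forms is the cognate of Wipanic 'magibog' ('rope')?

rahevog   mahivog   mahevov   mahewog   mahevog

mahevog

zugirit ~ zuheres, sagile ~ sahele — Wipanic g corresponds to Moraki h between vowels (before a front vowel).
tibefog ~ sevefog — Wipanic i corresponds to Moraki e after a consonant, before a labial obstruent.
wuboe ~ wuvoe — Wipanic b corresponds to Moraki v between vowels (before a back vowel).
Applying these to Wipanic 'magibog':
  magibog → mahibog   (g→h between vowels (before a front vowel))
  mahibog → mahebog   (i→e after a consonant, before a labial obstruent)
  mahebog → mahevog   (b→v between vowels (before a back vowel))
So the Moraki cognate is 'mahevog'.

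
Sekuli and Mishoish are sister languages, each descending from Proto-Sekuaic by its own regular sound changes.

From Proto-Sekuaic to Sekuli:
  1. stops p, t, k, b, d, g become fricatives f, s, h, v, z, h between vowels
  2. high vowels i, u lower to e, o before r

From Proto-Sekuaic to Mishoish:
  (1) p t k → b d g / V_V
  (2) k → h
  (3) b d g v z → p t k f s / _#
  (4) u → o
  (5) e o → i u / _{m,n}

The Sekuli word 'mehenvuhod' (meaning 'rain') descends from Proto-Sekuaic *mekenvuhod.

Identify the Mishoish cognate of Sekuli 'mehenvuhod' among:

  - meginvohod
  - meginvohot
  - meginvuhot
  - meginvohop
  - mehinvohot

meginvohot

Mishoish: *mekenvuhod
  mekenvuhod → megenvuhod   [intervocalic voicing]
  megenvuhod (rule 2 does not apply)
  megenvuhod → megenvuhot   [final devoicing]
  megenvuhot → megenvohot   [vowel merger]
  megenvohot → meginvohot   [pre-nasal raising]
  giving Mishoish meginvohot.
Only 'meginvohot' matches the regular Mishoish development of *mekenvuhod.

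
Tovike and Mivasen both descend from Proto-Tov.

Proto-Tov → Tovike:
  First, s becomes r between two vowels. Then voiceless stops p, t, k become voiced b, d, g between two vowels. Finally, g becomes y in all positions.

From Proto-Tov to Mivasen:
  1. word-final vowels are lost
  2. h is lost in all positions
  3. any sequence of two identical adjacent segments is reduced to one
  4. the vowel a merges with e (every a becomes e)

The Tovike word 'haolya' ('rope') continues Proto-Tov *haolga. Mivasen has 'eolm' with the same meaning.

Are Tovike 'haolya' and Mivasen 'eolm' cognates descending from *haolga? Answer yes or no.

no

Derive the expected Mivasen reflex of *haolga:
Mivasen: start from *haolga.
  rule 1 (apocope): haolga → haolg
  rule 2 (h-loss): haolg → aolg
  rule 3: no change — aolg
  rule 4 (vowel merger): aolg → eolg
  ⇒ Mivasen eolg
The regular Mivasen reflex would be 'eolg', but the attested form is 'eolm'. The correspondence is irregular, so they are not cognates (the Mivasen form has a different source).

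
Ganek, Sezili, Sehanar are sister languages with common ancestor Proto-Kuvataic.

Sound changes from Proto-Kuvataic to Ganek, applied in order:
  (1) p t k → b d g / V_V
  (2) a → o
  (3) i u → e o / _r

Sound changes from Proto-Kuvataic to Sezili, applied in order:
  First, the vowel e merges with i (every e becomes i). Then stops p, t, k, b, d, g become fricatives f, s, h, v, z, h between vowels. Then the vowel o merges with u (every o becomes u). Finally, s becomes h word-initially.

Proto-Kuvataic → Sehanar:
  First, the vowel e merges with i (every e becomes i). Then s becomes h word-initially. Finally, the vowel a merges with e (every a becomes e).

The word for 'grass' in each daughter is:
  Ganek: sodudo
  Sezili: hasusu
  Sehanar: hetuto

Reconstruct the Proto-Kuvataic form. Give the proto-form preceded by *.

*satuto

Position 5: Ganek has d, Sezili has s, Sehanar has t. Sehanar preserves t here (none of its changes turn any other segment into t), so the proto-segment is *t.
Position 3: Ganek has d, Sezili has s, Sehanar has t. Sehanar preserves t here (none of its changes turn any other segment into t), so the proto-segment is *t.
Continuing position by position gives *satuto; check it forward:
Ganek: *satuto > sadudo > sodudo  (by intervocalic voicing, vowel merger)
Sezili: *satuto
  satuto (rule 1 does not apply)
  satuto → sasuso   [intervocalic lenition]
  sasuso → sasusu   [vowel merger]
  sasusu → hasusu   [debuccalisation]
  giving Sezili hasusu.
Sehanar: *satuto > hatuto > hetuto  (by debuccalisation, vowel merger)
Only *satuto yields all of Ganek sodudo, Sezili hasusu, Sehanar hetuto.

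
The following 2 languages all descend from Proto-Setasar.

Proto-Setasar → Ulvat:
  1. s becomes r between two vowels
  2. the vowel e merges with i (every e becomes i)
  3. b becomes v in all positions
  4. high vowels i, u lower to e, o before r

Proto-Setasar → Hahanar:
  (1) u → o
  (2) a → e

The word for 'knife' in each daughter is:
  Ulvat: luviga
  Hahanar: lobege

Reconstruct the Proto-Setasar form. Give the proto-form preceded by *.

*lubega

Position 4: Ulvat has i, Hahanar has e. Taking the neighbouring segments as reconstructed: Ulvat i could go back to *e or *i; Hahanar e could go back to *a or *e — the one source consistent with every daughter is *e.
Position 3: Ulvat has v, Hahanar has b. Hahanar preserves b here (none of its changes turn any other segment into b), so the proto-segment is *b.
Position 6: Ulvat has a, Hahanar has e. Ulvat preserves a here (none of its changes turn any other segment into a), so the proto-segment is *a.
This points to *lubega. Verify forward in each daughter:
Ulvat: *lubega
  lubega (rule 1 does not apply)
  lubega → lubiga   [vowel merger]
  lubiga → luviga   [unconditioned shift]
  luviga (rule 4 does not apply)
  giving Ulvat luviga.
Hahanar: *lubega
  lubega → lobega   [vowel merger]
  lobega → lobege   [vowel merger]
  giving Hahanar lobege.
No other proto-form is consistent with every reflex, so the reconstruction is *lubega.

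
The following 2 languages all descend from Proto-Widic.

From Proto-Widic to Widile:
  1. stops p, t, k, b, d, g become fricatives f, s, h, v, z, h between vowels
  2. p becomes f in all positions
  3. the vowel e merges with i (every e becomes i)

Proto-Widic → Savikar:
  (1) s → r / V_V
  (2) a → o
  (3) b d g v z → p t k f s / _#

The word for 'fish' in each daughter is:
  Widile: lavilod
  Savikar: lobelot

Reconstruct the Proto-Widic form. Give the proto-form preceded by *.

Position 3: Widile has v, Savikar has b. Savikar preserves b here (none of its changes turn any other segment into b), so the proto-segment is *b.
Position 4: Widile has i, Savikar has e. Savikar preserves e here (none of its changes turn any other segment into e), so the proto-segment is *e.
This points to *labelod. Verify forward in each daughter:
Widile: *labelod
  labelod → lavelod   [intervocalic lenition]
  lavelod (rule 2 does not apply)
  lavelod → lavilod   [vowel merger]
  giving Widile lavilod.
Savikar: *labelod > lobelod > lobelot  (by vowel merger, final devoicing)
Only *labelod yields all of Widile lavilod, Savikar lobelot.

*labelod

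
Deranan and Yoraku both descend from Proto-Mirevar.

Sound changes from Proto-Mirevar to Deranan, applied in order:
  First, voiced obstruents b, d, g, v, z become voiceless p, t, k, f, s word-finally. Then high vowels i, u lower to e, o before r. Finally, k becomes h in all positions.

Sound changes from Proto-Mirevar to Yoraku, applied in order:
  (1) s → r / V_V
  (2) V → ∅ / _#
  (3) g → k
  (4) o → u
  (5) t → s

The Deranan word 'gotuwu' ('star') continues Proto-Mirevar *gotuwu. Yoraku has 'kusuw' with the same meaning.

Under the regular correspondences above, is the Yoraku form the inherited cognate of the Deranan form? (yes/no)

yes

Derive the expected Yoraku reflex of *gotuwu:
Yoraku: *gotuwu
  gotuwu (rule 1 does not apply)
  gotuwu → gotuw   [apocope]
  gotuw → kotuw   [unconditioned shift]
  kotuw → kutuw   [vowel merger]
  kutuw → kusuw   [unconditioned shift]
  giving Yoraku kusuw.
Yoraku 'kusuw' matches the regular reflex exactly, so the pair is cognate.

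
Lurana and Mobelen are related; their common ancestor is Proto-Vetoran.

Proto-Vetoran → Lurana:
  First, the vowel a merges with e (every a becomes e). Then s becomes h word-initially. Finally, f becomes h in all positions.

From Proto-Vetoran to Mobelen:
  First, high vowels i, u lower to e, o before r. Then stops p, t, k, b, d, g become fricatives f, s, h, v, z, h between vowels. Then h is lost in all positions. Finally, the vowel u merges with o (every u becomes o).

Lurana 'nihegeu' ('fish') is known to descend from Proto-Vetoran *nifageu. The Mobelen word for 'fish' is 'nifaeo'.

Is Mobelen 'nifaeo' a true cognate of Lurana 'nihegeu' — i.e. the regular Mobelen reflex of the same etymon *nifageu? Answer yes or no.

yes

Derive the expected Mobelen reflex of *nifageu:
Mobelen: *nifageu > nifaheu > nifaeu > nifaeo  (by intervocalic lenition, h-loss, vowel merger)
Mobelen 'nifaeo' matches the regular reflex exactly, so the pair is cognate.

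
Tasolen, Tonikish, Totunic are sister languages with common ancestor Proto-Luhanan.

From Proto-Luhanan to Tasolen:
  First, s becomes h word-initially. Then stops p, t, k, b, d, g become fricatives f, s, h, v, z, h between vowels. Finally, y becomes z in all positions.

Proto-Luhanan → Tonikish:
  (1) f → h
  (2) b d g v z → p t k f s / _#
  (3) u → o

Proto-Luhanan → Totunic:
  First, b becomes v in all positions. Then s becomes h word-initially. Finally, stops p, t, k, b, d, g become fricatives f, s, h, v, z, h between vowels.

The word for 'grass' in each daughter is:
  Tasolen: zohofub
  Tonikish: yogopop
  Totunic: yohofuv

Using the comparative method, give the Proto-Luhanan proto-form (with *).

Position 1: Tasolen has z, Tonikish has y, Totunic has y. Tonikish preserves y here (none of its changes turn any other segment into y), so the proto-segment is *y.
Position 6: Tasolen has u, Tonikish has o, Totunic has u. Tasolen preserves u here (none of its changes turn any other segment into u), so the proto-segment is *u.
Continuing position by position gives *yogopub; check it forward:
Tasolen: *yogopub
  yogopub (rule 1 does not apply)
  yogopub → yohofub   [intervocalic lenition]
  yohofub → zohofub   [unconditioned shift]
  giving Tasolen zohofub.
Tonikish: *yogopub > yogopup > yogopop  (by final devoicing, vowel merger)
Totunic: *yogopub
  yogopub → yogopuv   [unconditioned shift]
  yogopuv (rule 2 does not apply)
  yogopuv → yohofuv   [intervocalic lenition]
  giving Totunic yohofuv.
No other proto-form is consistent with every reflex, so the reconstruction is *yogopub.

*yogopub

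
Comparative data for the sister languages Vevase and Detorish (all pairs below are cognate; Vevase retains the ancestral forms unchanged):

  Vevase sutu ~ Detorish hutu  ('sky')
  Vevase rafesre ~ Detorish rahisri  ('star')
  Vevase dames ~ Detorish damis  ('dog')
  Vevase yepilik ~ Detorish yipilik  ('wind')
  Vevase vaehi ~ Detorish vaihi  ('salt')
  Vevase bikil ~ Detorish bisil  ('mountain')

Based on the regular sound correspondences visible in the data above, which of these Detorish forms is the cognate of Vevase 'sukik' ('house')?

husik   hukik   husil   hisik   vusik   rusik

sutu ~ hutu — Vevase s corresponds to Detorish h word-initially before a back vowel.
bikil ~ bisil — Vevase k corresponds to Detorish s between vowels (before a front vowel).
Applying these to Vevase 'sukik':
  sukik → hukik   (s→h word-initially before a back vowel)
  hukik → husik   (k→s between vowels (before a front vowel))
So the Detorish cognate is 'husik'.

husik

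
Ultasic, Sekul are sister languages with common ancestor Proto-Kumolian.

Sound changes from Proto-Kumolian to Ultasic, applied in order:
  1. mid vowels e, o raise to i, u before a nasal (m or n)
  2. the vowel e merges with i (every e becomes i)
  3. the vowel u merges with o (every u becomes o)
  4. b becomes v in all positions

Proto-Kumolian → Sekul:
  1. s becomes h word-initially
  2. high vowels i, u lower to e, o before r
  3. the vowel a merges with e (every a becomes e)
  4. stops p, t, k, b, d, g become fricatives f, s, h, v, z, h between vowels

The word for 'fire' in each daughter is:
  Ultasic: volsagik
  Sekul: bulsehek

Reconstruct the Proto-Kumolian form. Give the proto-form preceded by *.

*bulsagek

Position 5: Ultasic has a, Sekul has e. Ultasic preserves a here (none of its changes turn any other segment into a), so the proto-segment is *a.
Position 1: Ultasic has v, Sekul has b. Sekul preserves b here (none of its changes turn any other segment into b), so the proto-segment is *b.
Continuing position by position gives *bulsagek; check it forward:
Ultasic: start from *bulsagek.
  rule 1: no change — bulsagek
  rule 2 (vowel merger): bulsagek → bulsagik
  rule 3 (vowel merger): bulsagik → bolsagik
  rule 4 (unconditioned shift): bolsagik → volsagik
  ⇒ Ultasic volsagik
Sekul: *bulsagek
  bulsagek (rule 1 does not apply)
  bulsagek (rule 2 does not apply)
  bulsagek → bulsegek   [vowel merger]
  bulsegek → bulsehek   [intervocalic lenition]
  giving Sekul bulsehek.
*bulsagek is the unique common source.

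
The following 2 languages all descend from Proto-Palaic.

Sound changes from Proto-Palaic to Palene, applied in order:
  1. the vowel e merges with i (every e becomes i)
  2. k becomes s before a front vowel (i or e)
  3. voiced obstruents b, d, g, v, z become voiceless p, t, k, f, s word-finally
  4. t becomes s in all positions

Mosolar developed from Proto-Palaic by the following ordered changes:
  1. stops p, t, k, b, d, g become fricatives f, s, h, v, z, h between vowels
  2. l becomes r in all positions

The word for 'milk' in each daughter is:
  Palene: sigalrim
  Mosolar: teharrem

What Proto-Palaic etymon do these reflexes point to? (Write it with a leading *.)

*tegalrem

Position 7: Palene has i, Mosolar has e. Mosolar preserves e here (none of its changes turn any other segment into e), so the proto-segment is *e.
Position 5: Palene has l, Mosolar has r. Palene preserves l here (none of its changes turn any other segment into l), so the proto-segment is *l.
This points to *tegalrem. Verify forward in each daughter:
Palene: start from *tegalrem.
  rule 1 (vowel merger): tegalrem → tigalrim
  rule 2: no change — tigalrim
  rule 3: no change — tigalrim
  rule 4 (unconditioned shift): tigalrim → sigalrim
  ⇒ Palene sigalrim
Mosolar: start from *tegalrem.
  rule 1 (intervocalic lenition): tegalrem → tehalrem
  rule 2 (unconditioned shift): tehalrem → teharrem
  ⇒ Mosolar teharrem
No other proto-form is consistent with every reflex, so the reconstruction is *tegalrem.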